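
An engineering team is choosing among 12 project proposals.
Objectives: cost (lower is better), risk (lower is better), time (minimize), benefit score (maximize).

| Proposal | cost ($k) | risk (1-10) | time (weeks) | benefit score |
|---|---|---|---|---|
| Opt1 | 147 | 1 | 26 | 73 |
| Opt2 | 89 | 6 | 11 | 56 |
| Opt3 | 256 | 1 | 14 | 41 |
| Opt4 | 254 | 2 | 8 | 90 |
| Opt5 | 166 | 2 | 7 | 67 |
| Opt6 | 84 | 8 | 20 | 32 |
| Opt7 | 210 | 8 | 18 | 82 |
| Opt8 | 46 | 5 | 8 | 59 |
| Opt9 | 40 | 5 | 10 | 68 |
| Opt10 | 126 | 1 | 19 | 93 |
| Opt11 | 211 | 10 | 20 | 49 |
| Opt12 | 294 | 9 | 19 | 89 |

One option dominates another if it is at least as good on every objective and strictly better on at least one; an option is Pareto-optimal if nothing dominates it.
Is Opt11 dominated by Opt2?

Yes

Opt2 vs Opt11: cost 89≤211, risk 6≤10, time 11≤20, benefit score 56≥49 — Opt2 is at least as good on every objective with at least one strict improvement.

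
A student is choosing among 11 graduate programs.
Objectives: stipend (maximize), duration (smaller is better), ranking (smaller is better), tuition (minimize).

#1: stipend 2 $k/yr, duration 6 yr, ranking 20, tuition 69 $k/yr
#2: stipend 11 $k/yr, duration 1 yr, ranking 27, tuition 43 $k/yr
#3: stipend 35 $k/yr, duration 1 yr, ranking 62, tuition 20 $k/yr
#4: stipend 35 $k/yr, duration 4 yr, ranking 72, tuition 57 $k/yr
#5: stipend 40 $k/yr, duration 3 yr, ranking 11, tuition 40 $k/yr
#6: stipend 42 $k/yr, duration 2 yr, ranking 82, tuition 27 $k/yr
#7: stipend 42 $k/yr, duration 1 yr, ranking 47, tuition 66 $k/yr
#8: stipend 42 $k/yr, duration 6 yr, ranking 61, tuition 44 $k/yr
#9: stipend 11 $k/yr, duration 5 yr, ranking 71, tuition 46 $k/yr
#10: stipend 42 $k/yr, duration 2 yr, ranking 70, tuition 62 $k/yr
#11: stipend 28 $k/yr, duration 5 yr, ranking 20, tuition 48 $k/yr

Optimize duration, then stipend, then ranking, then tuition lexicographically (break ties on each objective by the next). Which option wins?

#7

First minimize duration: best is 1, kept {#2, #3, #7}.
Then maximize stipend: best is 42, kept {#7}.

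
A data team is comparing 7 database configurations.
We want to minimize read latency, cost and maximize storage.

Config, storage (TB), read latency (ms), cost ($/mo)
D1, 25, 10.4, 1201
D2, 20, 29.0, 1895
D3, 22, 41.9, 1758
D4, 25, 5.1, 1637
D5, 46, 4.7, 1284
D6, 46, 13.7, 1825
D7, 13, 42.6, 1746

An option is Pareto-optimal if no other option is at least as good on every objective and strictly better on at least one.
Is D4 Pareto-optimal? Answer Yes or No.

D5 vs D4: storage 46≥25, read latency 4.7≤5.1, cost 1284≤1637 — D5 is at least as good on every objective and strictly better on at least one, so D5 dominates D4.

No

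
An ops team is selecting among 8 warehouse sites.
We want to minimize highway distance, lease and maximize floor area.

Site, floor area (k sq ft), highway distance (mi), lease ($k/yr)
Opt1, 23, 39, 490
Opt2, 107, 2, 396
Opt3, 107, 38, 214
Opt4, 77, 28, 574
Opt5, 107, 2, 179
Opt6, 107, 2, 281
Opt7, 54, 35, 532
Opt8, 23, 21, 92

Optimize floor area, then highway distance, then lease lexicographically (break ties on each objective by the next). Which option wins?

Opt5

First maximize floor area: best is 107, kept {Opt2, Opt3, Opt5, Opt6}.
Then minimize highway distance: best is 2, kept {Opt2, Opt5, Opt6}.
Then minimize lease: best is 179, kept {Opt5}.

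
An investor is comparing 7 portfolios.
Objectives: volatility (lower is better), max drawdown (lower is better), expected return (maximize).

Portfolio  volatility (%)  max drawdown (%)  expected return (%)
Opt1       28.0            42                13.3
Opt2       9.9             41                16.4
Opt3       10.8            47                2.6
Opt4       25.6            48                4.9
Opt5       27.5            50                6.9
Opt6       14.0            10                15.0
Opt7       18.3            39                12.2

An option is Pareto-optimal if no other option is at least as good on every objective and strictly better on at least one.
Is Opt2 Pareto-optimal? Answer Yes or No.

Opt1: worse on volatility (28.0 vs 9.9).
Opt3: worse on volatility (10.8 vs 9.9).
Opt4: worse on volatility (25.6 vs 9.9).
Opt5: worse on volatility (27.5 vs 9.9).
Opt6: worse on volatility (14.0 vs 9.9).
Opt7: worse on volatility (18.3 vs 9.9).
No option is at least as good as Opt2 on every objective and strictly better on one.

Yes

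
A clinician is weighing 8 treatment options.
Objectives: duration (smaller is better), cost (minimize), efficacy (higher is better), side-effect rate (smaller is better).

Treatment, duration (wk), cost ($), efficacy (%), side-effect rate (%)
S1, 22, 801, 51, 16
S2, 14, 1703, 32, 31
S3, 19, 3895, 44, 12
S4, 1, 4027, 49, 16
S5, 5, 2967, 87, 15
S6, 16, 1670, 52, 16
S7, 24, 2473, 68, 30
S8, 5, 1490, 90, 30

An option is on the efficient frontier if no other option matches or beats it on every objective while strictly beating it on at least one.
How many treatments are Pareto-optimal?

S1: not dominated (best cost).
S2: dominated by S8 (duration 5≤14, cost 1490≤1703, efficacy 90≥32, side-effect rate 30≤31).
S3: not dominated (best side-effect rate).
S4: not dominated (best duration).
S5: not dominated.
S6: not dominated.
S7: dominated by S8 (duration 5≤24, cost 1490≤2473, efficacy 90≥68, side-effect rate 30≤30).
S8: not dominated (best efficacy).
Pareto-optimal: S1, S3, S4, S5, S6, S8 → 6.

6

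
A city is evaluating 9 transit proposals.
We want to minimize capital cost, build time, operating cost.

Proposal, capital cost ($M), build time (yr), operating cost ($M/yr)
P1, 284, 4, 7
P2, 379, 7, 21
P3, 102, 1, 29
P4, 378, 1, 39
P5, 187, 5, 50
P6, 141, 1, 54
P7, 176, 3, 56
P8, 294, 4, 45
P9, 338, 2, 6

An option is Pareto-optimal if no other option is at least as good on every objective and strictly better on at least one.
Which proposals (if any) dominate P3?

none

P1: worse on capital cost (284 vs 102).
P2: worse on capital cost (379 vs 102).
P4: worse on capital cost (378 vs 102).
P5: worse on capital cost (187 vs 102).
P6: worse on capital cost (141 vs 102).
P7: worse on capital cost (176 vs 102).
P8: worse on capital cost (294 vs 102).
P9: worse on capital cost (338 vs 102).
No option dominates P3.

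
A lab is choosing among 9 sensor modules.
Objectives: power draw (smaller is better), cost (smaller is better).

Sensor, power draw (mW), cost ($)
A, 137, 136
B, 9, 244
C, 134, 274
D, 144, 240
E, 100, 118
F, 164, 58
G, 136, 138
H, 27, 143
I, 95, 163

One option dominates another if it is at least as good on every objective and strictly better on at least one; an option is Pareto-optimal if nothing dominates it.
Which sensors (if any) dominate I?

H: power draw 27≤95, cost 143≤163 — dominates I.
Others (A, B, C, D, E, F, G) are each worse than I on at least one objective.

H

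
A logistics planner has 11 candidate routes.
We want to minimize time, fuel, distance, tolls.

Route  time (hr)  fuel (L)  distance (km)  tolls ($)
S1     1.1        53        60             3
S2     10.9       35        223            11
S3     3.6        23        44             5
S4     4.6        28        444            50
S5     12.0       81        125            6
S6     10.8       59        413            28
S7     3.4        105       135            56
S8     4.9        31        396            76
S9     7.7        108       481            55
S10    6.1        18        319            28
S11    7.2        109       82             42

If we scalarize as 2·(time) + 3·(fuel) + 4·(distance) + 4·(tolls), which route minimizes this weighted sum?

S1: 2·1.1 + 3·53 + 4·60 + 4·3 = 413.2
S2: 2·10.9 + 3·35 + 4·223 + 4·11 = 1062.8
S3: 2·3.6 + 3·23 + 4·44 + 4·5 = 272.2
S4: 2·4.6 + 3·28 + 4·444 + 4·50 = 2069.2
S5: 2·12.0 + 3·81 + 4·125 + 4·6 = 791.0
S6: 2·10.8 + 3·59 + 4·413 + 4·28 = 1962.6
S7: 2·3.4 + 3·105 + 4·135 + 4·56 = 1085.8
S8: 2·4.9 + 3·31 + 4·396 + 4·76 = 1990.8
S9: 2·7.7 + 3·108 + 4·481 + 4·55 = 2483.4
S10: 2·6.1 + 3·18 + 4·319 + 4·28 = 1454.2
S11: 2·7.2 + 3·109 + 4·82 + 4·42 = 837.4
Lowest: S3 at 272.2.

S3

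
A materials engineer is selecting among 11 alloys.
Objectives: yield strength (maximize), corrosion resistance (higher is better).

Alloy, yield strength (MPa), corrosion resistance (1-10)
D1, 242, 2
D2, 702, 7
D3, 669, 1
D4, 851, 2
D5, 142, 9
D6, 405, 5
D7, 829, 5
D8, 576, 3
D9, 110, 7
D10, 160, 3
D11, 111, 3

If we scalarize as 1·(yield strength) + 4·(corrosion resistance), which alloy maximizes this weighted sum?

D4

D1: 1·242 + 4·2 = 250
D2: 1·702 + 4·7 = 730
D3: 1·669 + 4·1 = 673
D4: 1·851 + 4·2 = 859
D5: 1·142 + 4·9 = 178
D6: 1·405 + 4·5 = 425
D7: 1·829 + 4·5 = 849
D8: 1·576 + 4·3 = 588
D9: 1·110 + 4·7 = 138
D10: 1·160 + 4·3 = 172
D11: 1·111 + 4·3 = 123
Highest: D4 at 859.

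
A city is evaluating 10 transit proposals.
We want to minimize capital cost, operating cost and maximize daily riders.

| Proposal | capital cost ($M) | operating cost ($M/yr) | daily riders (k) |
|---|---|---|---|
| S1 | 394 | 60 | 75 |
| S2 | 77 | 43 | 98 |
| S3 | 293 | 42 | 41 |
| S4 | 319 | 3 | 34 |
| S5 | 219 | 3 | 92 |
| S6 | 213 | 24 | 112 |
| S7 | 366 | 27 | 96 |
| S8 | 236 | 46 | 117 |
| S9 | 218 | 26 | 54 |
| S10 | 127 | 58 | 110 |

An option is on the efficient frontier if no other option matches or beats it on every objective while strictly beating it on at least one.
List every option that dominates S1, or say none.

S2, S5, S6, S7, S8, S10

S2: capital cost 77≤394, operating cost 43≤60, daily riders 98≥75 — dominates S1.
S5: capital cost 219≤394, operating cost 3≤60, daily riders 92≥75 — dominates S1.
S6: capital cost 213≤394, operating cost 24≤60, daily riders 112≥75 — dominates S1.
S7: capital cost 366≤394, operating cost 27≤60, daily riders 96≥75 — dominates S1.
S8: capital cost 236≤394, operating cost 46≤60, daily riders 117≥75 — dominates S1.
S10: capital cost 127≤394, operating cost 58≤60, daily riders 110≥75 — dominates S1.
Others (S3, S4, S9) are each worse than S1 on at least one objective.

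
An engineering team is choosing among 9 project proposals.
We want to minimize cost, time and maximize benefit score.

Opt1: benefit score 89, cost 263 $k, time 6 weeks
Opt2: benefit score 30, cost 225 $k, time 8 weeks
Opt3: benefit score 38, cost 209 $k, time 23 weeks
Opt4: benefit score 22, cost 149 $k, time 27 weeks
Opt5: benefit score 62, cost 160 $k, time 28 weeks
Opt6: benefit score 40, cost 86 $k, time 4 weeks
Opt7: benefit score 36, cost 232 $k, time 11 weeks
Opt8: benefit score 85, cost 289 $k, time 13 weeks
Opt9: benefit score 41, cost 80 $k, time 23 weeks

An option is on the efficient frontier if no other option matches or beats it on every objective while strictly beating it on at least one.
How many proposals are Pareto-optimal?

4

Opt1: not dominated (best benefit score).
Opt2: dominated by Opt6 (benefit score 40≥30, cost 86≤225, time 4≤8).
Opt3: dominated by Opt6 (benefit score 40≥38, cost 86≤209, time 4≤23).
Opt4: dominated by Opt6 (benefit score 40≥22, cost 86≤149, time 4≤27).
Opt5: not dominated.
Opt6: not dominated (best time).
Opt7: dominated by Opt6 (benefit score 40≥36, cost 86≤232, time 4≤11).
Opt8: dominated by Opt1 (benefit score 89≥85, cost 263≤289, time 6≤13).
Opt9: not dominated (best cost).
Pareto-optimal: Opt1, Opt5, Opt6, Opt9 → 4.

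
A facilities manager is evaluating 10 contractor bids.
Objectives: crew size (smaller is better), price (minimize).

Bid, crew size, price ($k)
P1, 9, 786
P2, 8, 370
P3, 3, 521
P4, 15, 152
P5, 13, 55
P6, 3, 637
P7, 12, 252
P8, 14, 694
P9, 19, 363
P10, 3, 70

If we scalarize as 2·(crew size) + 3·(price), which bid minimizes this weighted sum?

P1: 2·9 + 3·786 = 2376
P2: 2·8 + 3·370 = 1126
P3: 2·3 + 3·521 = 1569
P4: 2·15 + 3·152 = 486
P5: 2·13 + 3·55 = 191
P6: 2·3 + 3·637 = 1917
P7: 2·12 + 3·252 = 780
P8: 2·14 + 3·694 = 2110
P9: 2·19 + 3·363 = 1127
P10: 2·3 + 3·70 = 216
Lowest: P5 at 191.

P5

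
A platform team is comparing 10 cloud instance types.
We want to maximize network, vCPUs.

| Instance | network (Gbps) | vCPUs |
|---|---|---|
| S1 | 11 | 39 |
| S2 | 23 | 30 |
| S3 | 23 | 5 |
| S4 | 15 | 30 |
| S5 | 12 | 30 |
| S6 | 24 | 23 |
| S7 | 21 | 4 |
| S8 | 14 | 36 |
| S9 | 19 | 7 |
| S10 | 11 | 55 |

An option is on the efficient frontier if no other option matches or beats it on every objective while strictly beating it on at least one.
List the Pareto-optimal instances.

S2, S6, S8, S10

S1: dominated by S10 (network 11≥11, vCPUs 55≥39).
S2: not dominated.
S3: dominated by S2 (network 23≥23, vCPUs 30≥5).
S4: dominated by S2 (network 23≥15, vCPUs 30≥30).
S5: dominated by S2 (network 23≥12, vCPUs 30≥30).
S6: not dominated (best network).
S7: dominated by S2 (network 23≥21, vCPUs 30≥4).
S8: not dominated.
S9: dominated by S2 (network 23≥19, vCPUs 30≥7).
S10: not dominated (best vCPUs).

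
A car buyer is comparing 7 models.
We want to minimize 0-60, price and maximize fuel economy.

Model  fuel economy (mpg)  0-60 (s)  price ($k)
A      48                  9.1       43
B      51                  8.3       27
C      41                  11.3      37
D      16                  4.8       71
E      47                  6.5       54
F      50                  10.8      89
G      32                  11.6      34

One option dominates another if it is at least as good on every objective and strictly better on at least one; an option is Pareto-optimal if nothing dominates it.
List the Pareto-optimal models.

A: dominated by B (fuel economy 51≥48, 0-60 8.3≤9.1, price 27≤43).
B: not dominated (best fuel economy).
C: dominated by B (fuel economy 51≥41, 0-60 8.3≤11.3, price 27≤37).
D: not dominated (best 0-60).
E: not dominated.
F: dominated by B (fuel economy 51≥50, 0-60 8.3≤10.8, price 27≤89).
G: dominated by B (fuel economy 51≥32, 0-60 8.3≤11.6, price 27≤34).

B, D, E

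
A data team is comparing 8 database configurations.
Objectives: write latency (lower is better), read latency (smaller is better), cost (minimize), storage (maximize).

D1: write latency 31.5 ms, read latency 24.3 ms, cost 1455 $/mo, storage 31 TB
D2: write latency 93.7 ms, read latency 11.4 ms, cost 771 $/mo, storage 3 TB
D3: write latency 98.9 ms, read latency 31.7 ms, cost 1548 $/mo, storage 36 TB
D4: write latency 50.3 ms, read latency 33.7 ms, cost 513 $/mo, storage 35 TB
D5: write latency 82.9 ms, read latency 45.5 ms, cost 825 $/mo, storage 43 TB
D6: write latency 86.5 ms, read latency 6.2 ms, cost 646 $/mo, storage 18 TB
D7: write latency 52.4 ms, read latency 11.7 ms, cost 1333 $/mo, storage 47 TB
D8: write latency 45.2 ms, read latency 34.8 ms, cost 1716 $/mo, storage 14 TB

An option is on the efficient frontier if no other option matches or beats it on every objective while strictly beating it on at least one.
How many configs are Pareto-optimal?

5

D1: not dominated (best write latency).
D2: dominated by D6 (write latency 86.5≤93.7, read latency 6.2≤11.4, cost 646≤771, storage 18≥3).
D3: dominated by D7 (write latency 52.4≤98.9, read latency 11.7≤31.7, cost 1333≤1548, storage 47≥36).
D4: not dominated (best cost).
D5: not dominated.
D6: not dominated (best read latency).
D7: not dominated (best storage).
D8: dominated by D1 (write latency 31.5≤45.2, read latency 24.3≤34.8, cost 1455≤1716, storage 31≥14).
Pareto-optimal: D1, D4, D5, D6, D7 → 5.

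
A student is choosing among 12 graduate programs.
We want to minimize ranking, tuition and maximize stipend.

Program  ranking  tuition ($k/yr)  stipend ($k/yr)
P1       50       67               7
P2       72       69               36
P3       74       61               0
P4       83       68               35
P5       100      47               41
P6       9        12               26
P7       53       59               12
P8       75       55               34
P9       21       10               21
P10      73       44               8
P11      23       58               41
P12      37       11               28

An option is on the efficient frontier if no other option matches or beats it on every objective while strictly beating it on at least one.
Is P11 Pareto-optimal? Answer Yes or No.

Yes

P1: worse on ranking (50 vs 23).
P2: worse on ranking (72 vs 23).
P3: worse on ranking (74 vs 23).
P4: worse on ranking (83 vs 23).
P5: worse on ranking (100 vs 23).
P6: worse on stipend (26 vs 41).
P7: worse on ranking (53 vs 23).
P8: worse on ranking (75 vs 23).
P9: worse on stipend (21 vs 41).
P10: worse on ranking (73 vs 23).
P12: worse on ranking (37 vs 23).
No option is at least as good as P11 on every objective and strictly better on one.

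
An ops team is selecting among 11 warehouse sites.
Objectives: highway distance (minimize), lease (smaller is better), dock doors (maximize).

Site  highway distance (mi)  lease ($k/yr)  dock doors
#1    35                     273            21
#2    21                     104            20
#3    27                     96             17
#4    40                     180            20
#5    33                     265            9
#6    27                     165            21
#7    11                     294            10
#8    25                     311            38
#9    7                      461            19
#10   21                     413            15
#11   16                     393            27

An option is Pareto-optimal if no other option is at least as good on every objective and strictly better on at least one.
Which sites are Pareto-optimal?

#1: dominated by #6 (highway distance 27≤35, lease 165≤273, dock doors 21≥21).
#2: not dominated.
#3: not dominated (best lease).
#4: dominated by #2 (highway distance 21≤40, lease 104≤180, dock doors 20≥20).
#5: dominated by #2 (highway distance 21≤33, lease 104≤265, dock doors 20≥9).
#6: not dominated.
#7: not dominated.
#8: not dominated (best dock doors).
#9: not dominated (best highway distance).
#10: dominated by #2 (highway distance 21≤21, lease 104≤413, dock doors 20≥15).
#11: not dominated.

#2, #3, #6, #7, #8, #9, #11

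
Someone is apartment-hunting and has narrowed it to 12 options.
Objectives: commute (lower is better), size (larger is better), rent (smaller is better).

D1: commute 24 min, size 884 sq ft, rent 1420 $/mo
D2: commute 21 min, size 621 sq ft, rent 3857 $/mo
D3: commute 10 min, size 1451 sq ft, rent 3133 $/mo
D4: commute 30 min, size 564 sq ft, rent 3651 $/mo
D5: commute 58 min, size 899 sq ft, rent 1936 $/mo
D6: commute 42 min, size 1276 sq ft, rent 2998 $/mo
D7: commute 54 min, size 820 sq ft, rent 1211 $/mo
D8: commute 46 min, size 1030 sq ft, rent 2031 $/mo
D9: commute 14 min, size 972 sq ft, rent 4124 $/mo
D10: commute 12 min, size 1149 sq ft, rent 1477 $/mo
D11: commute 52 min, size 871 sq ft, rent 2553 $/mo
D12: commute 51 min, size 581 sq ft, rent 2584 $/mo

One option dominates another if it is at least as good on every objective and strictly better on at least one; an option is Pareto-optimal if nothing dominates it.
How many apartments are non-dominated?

5

D1: not dominated.
D2: dominated by D3 (commute 10≤21, size 1451≥621, rent 3133≤3857).
D3: not dominated (best commute).
D4: dominated by D1 (commute 24≤30, size 884≥564, rent 1420≤3651).
D5: dominated by D10 (commute 12≤58, size 1149≥899, rent 1477≤1936).
D6: not dominated.
D7: not dominated (best rent).
D8: dominated by D10 (commute 12≤46, size 1149≥1030, rent 1477≤2031).
D9: dominated by D3 (commute 10≤14, size 1451≥972, rent 3133≤4124).
D10: not dominated.
D11: dominated by D1 (commute 24≤52, size 884≥871, rent 1420≤2553).
D12: dominated by D1 (commute 24≤51, size 884≥581, rent 1420≤2584).
Pareto-optimal: D1, D3, D6, D7, D10 → 5.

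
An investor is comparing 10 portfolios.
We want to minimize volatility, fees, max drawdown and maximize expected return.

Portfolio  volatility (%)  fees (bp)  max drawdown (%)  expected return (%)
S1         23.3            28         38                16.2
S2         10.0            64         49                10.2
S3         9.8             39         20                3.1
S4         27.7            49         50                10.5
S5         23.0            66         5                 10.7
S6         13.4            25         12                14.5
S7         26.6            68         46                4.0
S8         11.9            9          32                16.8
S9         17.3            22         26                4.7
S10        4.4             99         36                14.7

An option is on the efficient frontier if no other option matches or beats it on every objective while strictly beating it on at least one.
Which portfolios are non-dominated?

S2, S3, S5, S6, S8, S9, S10

S1: dominated by S8 (volatility 11.9≤23.3, fees 9≤28, max drawdown 32≤38, expected return 16.8≥16.2).
S2: not dominated.
S3: not dominated.
S4: dominated by S1 (volatility 23.3≤27.7, fees 28≤49, max drawdown 38≤50, expected return 16.2≥10.5).
S5: not dominated (best max drawdown).
S6: not dominated.
S7: dominated by S1 (volatility 23.3≤26.6, fees 28≤68, max drawdown 38≤46, expected return 16.2≥4.0).
S8: not dominated (best fees).
S9: not dominated.
S10: not dominated (best volatility).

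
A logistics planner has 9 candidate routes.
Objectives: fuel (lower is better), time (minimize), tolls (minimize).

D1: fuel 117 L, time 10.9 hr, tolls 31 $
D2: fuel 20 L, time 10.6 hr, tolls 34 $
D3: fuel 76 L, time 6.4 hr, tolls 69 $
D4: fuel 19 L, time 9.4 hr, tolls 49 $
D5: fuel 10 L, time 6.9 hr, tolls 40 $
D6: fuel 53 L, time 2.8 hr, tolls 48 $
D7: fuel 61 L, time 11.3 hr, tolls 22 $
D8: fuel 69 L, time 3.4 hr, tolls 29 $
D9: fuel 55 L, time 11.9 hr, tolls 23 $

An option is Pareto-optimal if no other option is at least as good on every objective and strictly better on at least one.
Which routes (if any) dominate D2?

D1: worse on fuel (117 vs 20).
D3: worse on fuel (76 vs 20).
D4: worse on tolls (49 vs 34).
D5: worse on tolls (40 vs 34).
D6: worse on fuel (53 vs 20).
D7: worse on fuel (61 vs 20).
D8: worse on fuel (69 vs 20).
D9: worse on fuel (55 vs 20).
No option dominates D2.

none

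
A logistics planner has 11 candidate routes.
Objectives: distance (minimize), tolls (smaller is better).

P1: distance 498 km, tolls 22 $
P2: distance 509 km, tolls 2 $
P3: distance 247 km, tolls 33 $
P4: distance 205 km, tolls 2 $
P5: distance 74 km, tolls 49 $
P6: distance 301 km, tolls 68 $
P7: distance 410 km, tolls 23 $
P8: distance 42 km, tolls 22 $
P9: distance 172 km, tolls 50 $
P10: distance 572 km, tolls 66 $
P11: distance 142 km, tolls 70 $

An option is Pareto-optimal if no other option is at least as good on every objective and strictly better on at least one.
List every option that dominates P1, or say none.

P4: distance 205≤498, tolls 2≤22 — dominates P1.
P8: distance 42≤498, tolls 22≤22 — dominates P1.
Others (P2, P3, P5, P6, P7, P9, P10, P11) are each worse than P1 on at least one objective.

P4, P8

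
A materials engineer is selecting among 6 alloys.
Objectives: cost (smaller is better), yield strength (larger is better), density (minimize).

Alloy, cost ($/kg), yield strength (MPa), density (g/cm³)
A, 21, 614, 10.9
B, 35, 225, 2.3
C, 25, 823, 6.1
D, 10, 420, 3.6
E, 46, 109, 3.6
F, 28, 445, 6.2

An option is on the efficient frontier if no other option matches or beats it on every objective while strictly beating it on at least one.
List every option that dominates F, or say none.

C

C: cost 25≤28, yield strength 823≥445, density 6.1≤6.2 — dominates F.
Others (A, B, D, E) are each worse than F on at least one objective.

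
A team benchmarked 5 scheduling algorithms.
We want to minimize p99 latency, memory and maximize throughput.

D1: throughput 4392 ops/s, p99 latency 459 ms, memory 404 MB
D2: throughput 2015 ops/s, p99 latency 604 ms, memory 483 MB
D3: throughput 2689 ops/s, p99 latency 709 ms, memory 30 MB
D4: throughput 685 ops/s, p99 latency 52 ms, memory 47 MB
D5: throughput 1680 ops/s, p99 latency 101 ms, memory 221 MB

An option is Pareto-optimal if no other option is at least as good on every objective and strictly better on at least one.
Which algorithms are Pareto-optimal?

D1: not dominated (best throughput).
D2: dominated by D1 (throughput 4392≥2015, p99 latency 459≤604, memory 404≤483).
D3: not dominated (best memory).
D4: not dominated (best p99 latency).
D5: not dominated.

D1, D3, D4, D5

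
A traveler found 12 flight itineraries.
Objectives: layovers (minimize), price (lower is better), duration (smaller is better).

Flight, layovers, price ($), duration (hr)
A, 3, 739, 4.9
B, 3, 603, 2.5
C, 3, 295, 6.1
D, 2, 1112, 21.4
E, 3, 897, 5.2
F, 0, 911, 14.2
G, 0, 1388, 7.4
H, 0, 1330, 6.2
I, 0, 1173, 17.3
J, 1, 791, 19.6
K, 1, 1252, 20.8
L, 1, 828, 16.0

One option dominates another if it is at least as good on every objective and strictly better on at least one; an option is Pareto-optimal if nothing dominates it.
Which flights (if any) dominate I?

F: layovers 0≤0, price 911≤1173, duration 14.2≤17.3 — dominates I.
Others (A, B, C, D, E, G, H, J, K, L) are each worse than I on at least one objective.

F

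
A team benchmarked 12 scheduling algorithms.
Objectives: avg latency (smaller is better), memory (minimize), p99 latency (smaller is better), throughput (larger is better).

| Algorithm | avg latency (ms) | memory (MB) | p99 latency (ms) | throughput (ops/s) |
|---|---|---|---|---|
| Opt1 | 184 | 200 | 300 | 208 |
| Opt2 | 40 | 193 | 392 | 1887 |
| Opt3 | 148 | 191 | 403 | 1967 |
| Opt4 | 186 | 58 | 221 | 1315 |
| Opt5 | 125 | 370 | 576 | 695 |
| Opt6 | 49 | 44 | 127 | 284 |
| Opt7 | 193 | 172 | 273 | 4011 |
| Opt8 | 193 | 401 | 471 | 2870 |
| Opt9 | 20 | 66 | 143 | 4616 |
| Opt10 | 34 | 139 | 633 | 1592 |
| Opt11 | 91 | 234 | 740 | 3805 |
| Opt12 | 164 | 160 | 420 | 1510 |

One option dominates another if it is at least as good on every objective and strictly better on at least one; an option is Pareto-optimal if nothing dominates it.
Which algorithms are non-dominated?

Opt1: dominated by Opt6 (avg latency 49≤184, memory 44≤200, p99 latency 127≤300, throughput 284≥208).
Opt2: dominated by Opt9 (avg latency 20≤40, memory 66≤193, p99 latency 143≤392, throughput 4616≥1887).
Opt3: dominated by Opt9 (avg latency 20≤148, memory 66≤191, p99 latency 143≤403, throughput 4616≥1967).
Opt4: not dominated.
Opt5: dominated by Opt2 (avg latency 40≤125, memory 193≤370, p99 latency 392≤576, throughput 1887≥695).
Opt6: not dominated (best memory).
Opt7: dominated by Opt9 (avg latency 20≤193, memory 66≤172, p99 latency 143≤273, throughput 4616≥4011).
Opt8: dominated by Opt7 (avg latency 193≤193, memory 172≤401, p99 latency 273≤471, throughput 4011≥2870).
Opt9: not dominated (best avg latency).
Opt10: dominated by Opt9 (avg latency 20≤34, memory 66≤139, p99 latency 143≤633, throughput 4616≥1592).
Opt11: dominated by Opt9 (avg latency 20≤91, memory 66≤234, p99 latency 143≤740, throughput 4616≥3805).
Opt12: dominated by Opt9 (avg latency 20≤164, memory 66≤160, p99 latency 143≤420, throughput 4616≥1510).

Opt4, Opt6, Opt9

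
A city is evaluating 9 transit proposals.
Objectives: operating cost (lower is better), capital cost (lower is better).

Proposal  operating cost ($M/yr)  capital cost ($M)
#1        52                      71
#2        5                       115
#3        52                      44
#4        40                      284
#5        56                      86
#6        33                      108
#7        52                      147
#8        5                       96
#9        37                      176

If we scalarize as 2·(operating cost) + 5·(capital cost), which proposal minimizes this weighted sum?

#1: 2·52 + 5·71 = 459
#2: 2·5 + 5·115 = 585
#3: 2·52 + 5·44 = 324
#4: 2·40 + 5·284 = 1500
#5: 2·56 + 5·86 = 542
#6: 2·33 + 5·108 = 606
#7: 2·52 + 5·147 = 839
#8: 2·5 + 5·96 = 490
#9: 2·37 + 5·176 = 954
Lowest: #3 at 324.

#3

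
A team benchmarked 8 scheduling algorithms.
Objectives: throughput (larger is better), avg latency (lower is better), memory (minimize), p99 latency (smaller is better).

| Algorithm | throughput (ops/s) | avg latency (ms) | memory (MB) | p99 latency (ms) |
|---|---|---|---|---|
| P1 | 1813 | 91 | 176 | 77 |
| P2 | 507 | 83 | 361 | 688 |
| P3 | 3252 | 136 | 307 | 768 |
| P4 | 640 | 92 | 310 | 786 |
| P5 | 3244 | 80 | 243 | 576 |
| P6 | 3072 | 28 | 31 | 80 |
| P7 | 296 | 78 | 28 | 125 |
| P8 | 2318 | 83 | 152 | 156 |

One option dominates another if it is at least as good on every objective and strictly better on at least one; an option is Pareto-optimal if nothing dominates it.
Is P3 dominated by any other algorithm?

No

P1: worse on throughput (1813 vs 3252).
P2: worse on throughput (507 vs 3252).
P4: worse on throughput (640 vs 3252).
P5: worse on throughput (3244 vs 3252).
P6: worse on throughput (3072 vs 3252).
P7: worse on throughput (296 vs 3252).
P8: worse on throughput (2318 vs 3252).
No option is at least as good as P3 on every objective and strictly better on one.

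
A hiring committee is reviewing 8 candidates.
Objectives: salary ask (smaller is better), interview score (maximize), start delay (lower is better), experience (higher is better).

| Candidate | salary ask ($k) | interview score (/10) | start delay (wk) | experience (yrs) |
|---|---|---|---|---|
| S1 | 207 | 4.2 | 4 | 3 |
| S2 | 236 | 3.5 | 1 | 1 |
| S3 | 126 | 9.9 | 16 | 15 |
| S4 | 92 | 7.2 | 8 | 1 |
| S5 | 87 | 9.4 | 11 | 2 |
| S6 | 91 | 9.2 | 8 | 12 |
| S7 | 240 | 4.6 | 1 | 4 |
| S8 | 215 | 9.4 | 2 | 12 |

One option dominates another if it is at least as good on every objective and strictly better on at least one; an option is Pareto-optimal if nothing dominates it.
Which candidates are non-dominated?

S1: not dominated.
S2: not dominated.
S3: not dominated (best interview score).
S4: dominated by S6 (salary ask 91≤92, interview score 9.2≥7.2, start delay 8≤8, experience 12≥1).
S5: not dominated (best salary ask).
S6: not dominated.
S7: not dominated.
S8: not dominated.

S1, S2, S3, S5, S6, S7, S8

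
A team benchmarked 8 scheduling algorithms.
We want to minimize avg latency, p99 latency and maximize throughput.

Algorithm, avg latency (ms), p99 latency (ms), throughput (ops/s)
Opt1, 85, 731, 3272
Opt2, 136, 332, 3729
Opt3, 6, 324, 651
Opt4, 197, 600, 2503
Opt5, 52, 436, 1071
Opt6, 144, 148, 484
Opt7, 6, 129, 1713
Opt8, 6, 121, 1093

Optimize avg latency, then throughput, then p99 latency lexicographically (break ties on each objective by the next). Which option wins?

Opt7

First minimize avg latency: best is 6, kept {Opt3, Opt7, Opt8}.
Then maximize throughput: best is 1713, kept {Opt7}.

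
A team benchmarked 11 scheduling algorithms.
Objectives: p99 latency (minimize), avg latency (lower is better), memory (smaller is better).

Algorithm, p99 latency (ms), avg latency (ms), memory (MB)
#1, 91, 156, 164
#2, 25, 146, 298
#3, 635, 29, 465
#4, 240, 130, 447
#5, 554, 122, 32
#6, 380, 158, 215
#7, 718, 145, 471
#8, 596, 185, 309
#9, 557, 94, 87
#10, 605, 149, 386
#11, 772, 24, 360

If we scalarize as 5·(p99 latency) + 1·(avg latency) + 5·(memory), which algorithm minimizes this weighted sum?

#1: 5·91 + 1·156 + 5·164 = 1431
#2: 5·25 + 1·146 + 5·298 = 1761
#3: 5·635 + 1·29 + 5·465 = 5529
#4: 5·240 + 1·130 + 5·447 = 3565
#5: 5·554 + 1·122 + 5·32 = 3052
#6: 5·380 + 1·158 + 5·215 = 3133
#7: 5·718 + 1·145 + 5·471 = 6090
#8: 5·596 + 1·185 + 5·309 = 4710
#9: 5·557 + 1·94 + 5·87 = 3314
#10: 5·605 + 1·149 + 5·386 = 5104
#11: 5·772 + 1·24 + 5·360 = 5684
Lowest: #1 at 1431.

#1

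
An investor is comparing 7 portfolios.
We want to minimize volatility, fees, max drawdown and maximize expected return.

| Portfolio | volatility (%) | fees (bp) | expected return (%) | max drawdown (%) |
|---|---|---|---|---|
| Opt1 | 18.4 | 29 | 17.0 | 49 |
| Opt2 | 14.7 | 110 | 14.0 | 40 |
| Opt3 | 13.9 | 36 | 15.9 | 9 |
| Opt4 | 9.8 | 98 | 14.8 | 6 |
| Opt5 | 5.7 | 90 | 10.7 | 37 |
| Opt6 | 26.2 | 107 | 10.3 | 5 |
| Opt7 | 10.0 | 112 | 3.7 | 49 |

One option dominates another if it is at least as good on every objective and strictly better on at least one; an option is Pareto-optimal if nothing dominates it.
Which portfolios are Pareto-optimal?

Opt1: not dominated (best fees).
Opt2: dominated by Opt3 (volatility 13.9≤14.7, fees 36≤110, expected return 15.9≥14.0, max drawdown 9≤40).
Opt3: not dominated.
Opt4: not dominated.
Opt5: not dominated (best volatility).
Opt6: not dominated (best max drawdown).
Opt7: dominated by Opt4 (volatility 9.8≤10.0, fees 98≤112, expected return 14.8≥3.7, max drawdown 6≤49).

Opt1, Opt3, Opt4, Opt5, Opt6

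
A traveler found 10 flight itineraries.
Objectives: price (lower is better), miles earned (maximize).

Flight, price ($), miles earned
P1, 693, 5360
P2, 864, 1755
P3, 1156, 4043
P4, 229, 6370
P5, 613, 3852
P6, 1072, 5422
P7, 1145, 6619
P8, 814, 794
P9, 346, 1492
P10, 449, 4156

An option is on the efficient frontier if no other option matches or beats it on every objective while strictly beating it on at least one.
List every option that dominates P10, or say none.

P4: price 229≤449, miles earned 6370≥4156 — dominates P10.
Others (P1, P2, P3, P5, P6, P7, P8, P9) are each worse than P10 on at least one objective.

P4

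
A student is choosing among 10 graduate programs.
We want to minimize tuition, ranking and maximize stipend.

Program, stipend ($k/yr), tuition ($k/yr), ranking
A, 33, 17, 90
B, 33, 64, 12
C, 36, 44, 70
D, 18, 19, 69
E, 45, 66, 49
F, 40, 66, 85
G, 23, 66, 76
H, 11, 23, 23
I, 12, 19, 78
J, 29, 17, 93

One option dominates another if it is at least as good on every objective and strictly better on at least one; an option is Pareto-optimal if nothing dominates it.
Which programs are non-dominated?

A, B, C, D, E, H

A: not dominated.
B: not dominated (best ranking).
C: not dominated.
D: not dominated.
E: not dominated (best stipend).
F: dominated by E (stipend 45≥40, tuition 66≤66, ranking 49≤85).
G: dominated by B (stipend 33≥23, tuition 64≤66, ranking 12≤76).
H: not dominated.
I: dominated by D (stipend 18≥12, tuition 19≤19, ranking 69≤78).
J: dominated by A (stipend 33≥29, tuition 17≤17, ranking 90≤93).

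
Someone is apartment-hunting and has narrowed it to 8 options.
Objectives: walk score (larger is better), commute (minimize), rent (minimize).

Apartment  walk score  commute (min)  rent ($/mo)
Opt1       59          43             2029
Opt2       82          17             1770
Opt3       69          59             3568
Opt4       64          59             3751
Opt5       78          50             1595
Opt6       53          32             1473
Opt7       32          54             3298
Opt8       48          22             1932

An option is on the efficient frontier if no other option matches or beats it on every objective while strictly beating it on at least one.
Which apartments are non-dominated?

Opt1: dominated by Opt2 (walk score 82≥59, commute 17≤43, rent 1770≤2029).
Opt2: not dominated (best walk score).
Opt3: dominated by Opt2 (walk score 82≥69, commute 17≤59, rent 1770≤3568).
Opt4: dominated by Opt2 (walk score 82≥64, commute 17≤59, rent 1770≤3751).
Opt5: not dominated.
Opt6: not dominated (best rent).
Opt7: dominated by Opt1 (walk score 59≥32, commute 43≤54, rent 2029≤3298).
Opt8: dominated by Opt2 (walk score 82≥48, commute 17≤22, rent 1770≤1932).

Opt2, Opt5, Opt6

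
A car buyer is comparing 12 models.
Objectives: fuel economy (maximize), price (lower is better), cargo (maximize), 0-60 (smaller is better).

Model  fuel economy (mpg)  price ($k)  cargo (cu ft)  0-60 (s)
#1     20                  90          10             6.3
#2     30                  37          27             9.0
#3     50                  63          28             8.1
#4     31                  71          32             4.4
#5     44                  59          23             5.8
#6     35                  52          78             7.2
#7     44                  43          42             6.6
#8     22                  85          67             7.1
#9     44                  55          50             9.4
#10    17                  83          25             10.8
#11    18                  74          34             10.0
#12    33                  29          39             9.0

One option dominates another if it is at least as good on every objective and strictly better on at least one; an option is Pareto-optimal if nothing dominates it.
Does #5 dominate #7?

#5 vs #7: #5 is worse on price (59 vs 43), so it does not dominate #7.

No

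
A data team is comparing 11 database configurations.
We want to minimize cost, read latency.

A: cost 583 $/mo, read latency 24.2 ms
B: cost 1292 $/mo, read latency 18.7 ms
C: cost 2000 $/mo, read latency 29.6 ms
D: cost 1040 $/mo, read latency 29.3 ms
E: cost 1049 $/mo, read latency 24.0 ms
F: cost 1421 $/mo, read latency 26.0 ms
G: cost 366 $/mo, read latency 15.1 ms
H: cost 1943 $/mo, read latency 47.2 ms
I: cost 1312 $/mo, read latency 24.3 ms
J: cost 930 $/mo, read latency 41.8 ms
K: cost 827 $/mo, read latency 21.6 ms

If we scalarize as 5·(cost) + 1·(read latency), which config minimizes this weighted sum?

G

A: 5·583 + 1·24.2 = 2939.2
B: 5·1292 + 1·18.7 = 6478.7
C: 5·2000 + 1·29.6 = 10029.6
D: 5·1040 + 1·29.3 = 5229.3
E: 5·1049 + 1·24.0 = 5269.0
F: 5·1421 + 1·26.0 = 7131.0
G: 5·366 + 1·15.1 = 1845.1
H: 5·1943 + 1·47.2 = 9762.2
I: 5·1312 + 1·24.3 = 6584.3
J: 5·930 + 1·41.8 = 4691.8
K: 5·827 + 1·21.6 = 4156.6
Lowest: G at 1845.1.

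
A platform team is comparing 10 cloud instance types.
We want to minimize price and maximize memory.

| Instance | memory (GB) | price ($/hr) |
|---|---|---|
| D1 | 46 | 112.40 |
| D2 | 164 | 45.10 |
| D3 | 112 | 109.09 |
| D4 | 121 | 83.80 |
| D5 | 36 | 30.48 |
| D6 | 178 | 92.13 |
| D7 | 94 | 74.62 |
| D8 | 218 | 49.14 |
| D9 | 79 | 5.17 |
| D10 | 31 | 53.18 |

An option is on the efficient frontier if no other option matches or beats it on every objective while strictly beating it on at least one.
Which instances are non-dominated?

D2, D8, D9

D1: dominated by D2 (memory 164≥46, price 45.10≤112.40).
D2: not dominated.
D3: dominated by D2 (memory 164≥112, price 45.10≤109.09).
D4: dominated by D2 (memory 164≥121, price 45.10≤83.80).
D5: dominated by D9 (memory 79≥36, price 5.17≤30.48).
D6: dominated by D8 (memory 218≥178, price 49.14≤92.13).
D7: dominated by D2 (memory 164≥94, price 45.10≤74.62).
D8: not dominated (best memory).
D9: not dominated (best price).
D10: dominated by D2 (memory 164≥31, price 45.10≤53.18).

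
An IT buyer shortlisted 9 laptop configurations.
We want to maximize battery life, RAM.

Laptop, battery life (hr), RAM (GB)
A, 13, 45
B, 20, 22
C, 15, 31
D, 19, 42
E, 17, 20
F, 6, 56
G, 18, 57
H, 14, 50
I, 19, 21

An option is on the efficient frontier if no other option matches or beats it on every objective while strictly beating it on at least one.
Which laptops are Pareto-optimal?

A: dominated by G (battery life 18≥13, RAM 57≥45).
B: not dominated (best battery life).
C: dominated by D (battery life 19≥15, RAM 42≥31).
D: not dominated.
E: dominated by B (battery life 20≥17, RAM 22≥20).
F: dominated by G (battery life 18≥6, RAM 57≥56).
G: not dominated (best RAM).
H: dominated by G (battery life 18≥14, RAM 57≥50).
I: dominated by B (battery life 20≥19, RAM 22≥21).

B, D, G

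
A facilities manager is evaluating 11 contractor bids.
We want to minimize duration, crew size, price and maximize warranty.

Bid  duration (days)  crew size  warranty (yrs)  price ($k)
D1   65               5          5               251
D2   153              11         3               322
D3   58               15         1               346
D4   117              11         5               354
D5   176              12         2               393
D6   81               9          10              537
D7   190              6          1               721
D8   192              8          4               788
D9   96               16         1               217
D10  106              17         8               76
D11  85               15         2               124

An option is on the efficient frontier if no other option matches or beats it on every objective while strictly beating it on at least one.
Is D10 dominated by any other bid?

No

D1: worse on warranty (5 vs 8).
D2: worse on duration (153 vs 106).
D3: worse on warranty (1 vs 8).
D4: worse on duration (117 vs 106).
D5: worse on duration (176 vs 106).
D6: worse on price (537 vs 76).
D7: worse on duration (190 vs 106).
D8: worse on duration (192 vs 106).
D9: worse on warranty (1 vs 8).
D11: worse on warranty (2 vs 8).
No option is at least as good as D10 on every objective and strictly better on one.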